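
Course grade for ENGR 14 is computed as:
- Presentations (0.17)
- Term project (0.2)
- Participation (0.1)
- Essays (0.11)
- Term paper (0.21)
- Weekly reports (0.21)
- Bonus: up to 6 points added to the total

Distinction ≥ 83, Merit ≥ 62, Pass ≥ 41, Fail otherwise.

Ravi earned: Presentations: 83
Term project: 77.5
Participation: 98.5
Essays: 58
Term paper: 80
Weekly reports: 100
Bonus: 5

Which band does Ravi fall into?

Weighted total:
  Presentations 83 × 0.17 = 14.11
  Term project 77.5 × 0.2 = 15.5
  Participation 98.5 × 0.1 = 9.85
  Essays 58 × 0.11 = 6.38
  Term paper 80 × 0.21 = 16.8
  Weekly reports 100 × 0.21 = 21
Sum = 83.64
Bonus: 83.64 + 5 = 88.64
88.64 ≥ 83 → Distinction

Distinction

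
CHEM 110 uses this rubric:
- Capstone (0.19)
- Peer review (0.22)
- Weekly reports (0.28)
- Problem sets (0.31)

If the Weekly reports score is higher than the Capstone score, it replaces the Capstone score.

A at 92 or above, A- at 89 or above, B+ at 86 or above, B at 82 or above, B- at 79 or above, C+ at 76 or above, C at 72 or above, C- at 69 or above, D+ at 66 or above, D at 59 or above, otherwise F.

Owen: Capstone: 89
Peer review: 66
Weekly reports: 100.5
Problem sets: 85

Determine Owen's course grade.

Weekly reports (100.5) > Capstone (89), so Capstone counts as 100.5.
Weighted total:
  Capstone 100.5 × 0.19 = 19.095
  Peer review 66 × 0.22 = 14.52
  Weekly reports 100.5 × 0.28 = 28.14
  Problem sets 85 × 0.31 = 26.35
Sum = 88.105
88.105 is ≥ 86 and < 89 → B+

B+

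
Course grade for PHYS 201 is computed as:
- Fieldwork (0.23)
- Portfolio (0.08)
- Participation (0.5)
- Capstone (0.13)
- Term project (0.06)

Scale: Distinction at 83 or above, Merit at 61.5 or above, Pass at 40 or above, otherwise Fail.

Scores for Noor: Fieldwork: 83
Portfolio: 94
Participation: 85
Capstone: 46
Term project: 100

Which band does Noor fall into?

Merit

Weighted total:
  Fieldwork 83 × 0.23 = 19.09
  Portfolio 94 × 0.08 = 7.52
  Participation 85 × 0.5 = 42.5
  Capstone 46 × 0.13 = 5.98
  Term project 100 × 0.06 = 6
Sum = 81.09
81.09 is ≥ 61.5 and < 83 → Merit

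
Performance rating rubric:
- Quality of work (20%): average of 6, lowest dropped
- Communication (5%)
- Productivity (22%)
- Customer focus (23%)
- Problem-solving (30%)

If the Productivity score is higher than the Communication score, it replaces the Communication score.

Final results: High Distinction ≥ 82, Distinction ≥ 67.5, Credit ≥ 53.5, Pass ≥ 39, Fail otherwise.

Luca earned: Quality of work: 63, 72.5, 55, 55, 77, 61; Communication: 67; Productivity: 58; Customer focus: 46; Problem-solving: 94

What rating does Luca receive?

Distinction

Quality of work: drop 55 → average of remaining 5 = 328.5/5 = 65.7
Productivity (58) ≤ Communication (67), so Communication stays at 67.
Weighted total:
  Quality of work 65.7 × 0.2 = 13.14
  Communication 67 × 0.05 = 3.35
  Productivity 58 × 0.22 = 12.76
  Customer focus 46 × 0.23 = 10.58
  Problem-solving 94 × 0.3 = 28.2
Sum = 68.03
68.03 is ≥ 67.5 and < 82 → Distinction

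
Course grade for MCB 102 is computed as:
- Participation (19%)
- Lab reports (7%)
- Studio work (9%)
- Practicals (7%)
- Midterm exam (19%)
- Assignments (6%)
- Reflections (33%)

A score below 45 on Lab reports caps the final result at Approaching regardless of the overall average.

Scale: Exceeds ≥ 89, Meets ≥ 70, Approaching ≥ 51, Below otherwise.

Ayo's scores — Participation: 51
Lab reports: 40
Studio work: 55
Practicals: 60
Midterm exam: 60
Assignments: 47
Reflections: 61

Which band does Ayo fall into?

Approaching

Lab reports score 40 < 45: minimum not met.
Weighted total:
  Participation 51 × 0.19 = 9.69
  Lab reports 40 × 0.07 = 2.8
  Studio work 55 × 0.09 = 4.95
  Practicals 60 × 0.07 = 4.2
  Midterm exam 60 × 0.19 = 11.4
  Assignments 47 × 0.06 = 2.82
  Reflections 61 × 0.33 = 20.13
Sum = 55.99
55.99 would be Approaching; cap at Approaching applies → Approaching.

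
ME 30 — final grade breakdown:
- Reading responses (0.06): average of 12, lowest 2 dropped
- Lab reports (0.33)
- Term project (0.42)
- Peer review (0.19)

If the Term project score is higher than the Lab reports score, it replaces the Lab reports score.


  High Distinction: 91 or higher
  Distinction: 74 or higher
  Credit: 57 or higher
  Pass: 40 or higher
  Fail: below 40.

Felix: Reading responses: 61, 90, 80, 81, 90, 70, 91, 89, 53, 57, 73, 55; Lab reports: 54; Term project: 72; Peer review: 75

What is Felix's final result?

Credit

Reading responses: drop 53, 55 → average of remaining 10 = 782/10 = 78.2
Term project (72) > Lab reports (54), so Lab reports counts as 72.
Weighted total:
  Reading responses 78.2 × 0.06 = 4.692
  Lab reports 72 × 0.33 = 23.76
  Term project 72 × 0.42 = 30.24
  Peer review 75 × 0.19 = 14.25
Sum = 72.942
72.942 is ≥ 57 and < 74 → Credit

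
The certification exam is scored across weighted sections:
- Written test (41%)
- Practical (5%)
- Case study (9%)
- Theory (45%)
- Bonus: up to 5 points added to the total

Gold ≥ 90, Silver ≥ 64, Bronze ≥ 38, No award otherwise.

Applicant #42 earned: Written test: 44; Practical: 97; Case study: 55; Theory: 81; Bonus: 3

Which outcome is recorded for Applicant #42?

Silver

Weighted total:
  Written test 44 × 0.41 = 18.04
  Practical 97 × 0.05 = 4.85
  Case study 55 × 0.09 = 4.95
  Theory 81 × 0.45 = 36.45
Sum = 64.29
Bonus: 64.29 + 3 = 67.29
67.29 is ≥ 64 and < 90 → Silver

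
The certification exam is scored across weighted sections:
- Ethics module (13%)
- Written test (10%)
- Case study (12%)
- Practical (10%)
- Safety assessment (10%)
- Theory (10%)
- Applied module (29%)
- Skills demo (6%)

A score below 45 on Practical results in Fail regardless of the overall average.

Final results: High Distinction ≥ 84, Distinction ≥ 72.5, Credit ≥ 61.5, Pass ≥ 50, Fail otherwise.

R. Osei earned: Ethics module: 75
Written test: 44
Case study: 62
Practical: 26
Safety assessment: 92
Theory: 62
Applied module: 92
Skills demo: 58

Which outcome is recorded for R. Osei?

Practical score 26 < 45: minimum not met.
Weighted total:
  Ethics module 75 × 0.13 = 9.75
  Written test 44 × 0.1 = 4.4
  Case study 62 × 0.12 = 7.44
  Practical 26 × 0.1 = 2.6
  Safety assessment 92 × 0.1 = 9.2
  Theory 62 × 0.1 = 6.2
  Applied module 92 × 0.29 = 26.68
  Skills demo 58 × 0.06 = 3.48
Sum = 69.75
Because the Practical minimum was not met, the result is Fail.

Fail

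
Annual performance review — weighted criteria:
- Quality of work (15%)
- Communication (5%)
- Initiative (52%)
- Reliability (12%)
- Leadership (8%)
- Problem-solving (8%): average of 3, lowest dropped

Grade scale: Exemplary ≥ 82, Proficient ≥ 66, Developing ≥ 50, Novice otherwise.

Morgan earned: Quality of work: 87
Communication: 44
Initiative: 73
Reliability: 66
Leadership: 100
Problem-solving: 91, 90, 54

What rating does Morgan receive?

Proficient

Problem-solving: drop 54 → average of remaining 2 = 181/2 = 90.5
Weighted total:
  Quality of work 87 × 0.15 = 13.05
  Communication 44 × 0.05 = 2.2
  Initiative 73 × 0.52 = 37.96
  Reliability 66 × 0.12 = 7.92
  Leadership 100 × 0.08 = 8
  Problem-solving 90.5 × 0.08 = 7.24
Sum = 76.37
76.37 is ≥ 66 and < 82 → Proficient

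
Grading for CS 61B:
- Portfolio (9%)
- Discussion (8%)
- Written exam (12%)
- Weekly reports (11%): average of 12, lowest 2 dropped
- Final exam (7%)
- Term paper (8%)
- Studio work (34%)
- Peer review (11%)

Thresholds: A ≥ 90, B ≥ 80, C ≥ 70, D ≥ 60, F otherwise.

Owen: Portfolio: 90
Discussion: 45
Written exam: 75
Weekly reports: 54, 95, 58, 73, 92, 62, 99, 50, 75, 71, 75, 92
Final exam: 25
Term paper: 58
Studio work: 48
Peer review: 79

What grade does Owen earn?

Weekly reports: drop 50, 54 → average of remaining 10 = 792/10 = 79.2
Weighted total:
  Portfolio 90 × 0.09 = 8.1
  Discussion 45 × 0.08 = 3.6
  Written exam 75 × 0.12 = 9
  Weekly reports 79.2 × 0.11 = 8.712
  Final exam 25 × 0.07 = 1.75
  Term paper 58 × 0.08 = 4.64
  Studio work 48 × 0.34 = 16.32
  Peer review 79 × 0.11 = 8.69
Sum = 60.812
60.812 is ≥ 60 and < 70 → D

D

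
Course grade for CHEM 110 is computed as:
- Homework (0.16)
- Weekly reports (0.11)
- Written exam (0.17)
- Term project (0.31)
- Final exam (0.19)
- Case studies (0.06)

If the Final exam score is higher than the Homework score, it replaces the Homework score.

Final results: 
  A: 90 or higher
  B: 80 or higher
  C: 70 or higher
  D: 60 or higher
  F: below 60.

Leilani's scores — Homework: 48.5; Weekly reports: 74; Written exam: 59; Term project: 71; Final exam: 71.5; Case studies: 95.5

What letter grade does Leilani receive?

C

Final exam (71.5) > Homework (48.5), so Homework counts as 71.5.
Weighted total:
  Homework 71.5 × 0.16 = 11.44
  Weekly reports 74 × 0.11 = 8.14
  Written exam 59 × 0.17 = 10.03
  Term project 71 × 0.31 = 22.01
  Final exam 71.5 × 0.19 = 13.585
  Case studies 95.5 × 0.06 = 5.73
Sum = 70.935
70.935 is ≥ 70 and < 80 → C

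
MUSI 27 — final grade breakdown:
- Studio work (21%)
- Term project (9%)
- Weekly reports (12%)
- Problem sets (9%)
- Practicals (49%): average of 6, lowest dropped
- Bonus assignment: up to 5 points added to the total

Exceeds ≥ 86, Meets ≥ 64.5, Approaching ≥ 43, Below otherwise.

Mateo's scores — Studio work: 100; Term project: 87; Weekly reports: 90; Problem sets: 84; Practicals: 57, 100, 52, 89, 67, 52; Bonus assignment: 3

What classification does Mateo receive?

Practicals: drop 52 → average of remaining 5 = 365/5 = 73
Weighted total:
  Studio work 100 × 0.21 = 21
  Term project 87 × 0.09 = 7.83
  Weekly reports 90 × 0.12 = 10.8
  Problem sets 84 × 0.09 = 7.56
  Practicals 73 × 0.49 = 35.77
Sum = 82.96
Bonus assignment: 82.96 + 3 = 85.96
85.96 is ≥ 64.5 and < 86 → Meets

Meets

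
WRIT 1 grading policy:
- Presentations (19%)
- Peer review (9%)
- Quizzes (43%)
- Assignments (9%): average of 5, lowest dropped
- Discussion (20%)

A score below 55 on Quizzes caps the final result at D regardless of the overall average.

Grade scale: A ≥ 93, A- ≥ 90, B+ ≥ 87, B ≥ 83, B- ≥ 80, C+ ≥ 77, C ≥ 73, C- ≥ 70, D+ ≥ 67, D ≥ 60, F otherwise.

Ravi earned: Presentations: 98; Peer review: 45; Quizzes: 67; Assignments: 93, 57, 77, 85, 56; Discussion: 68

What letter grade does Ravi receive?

Assignments: drop 56 → average of remaining 4 = 312/4 = 78
Quizzes score 67 ≥ 55: minimum met.
Weighted total:
  Presentations 98 × 0.19 = 18.62
  Peer review 45 × 0.09 = 4.05
  Quizzes 67 × 0.43 = 28.81
  Assignments 78 × 0.09 = 7.02
  Discussion 68 × 0.2 = 13.6
Sum = 72.1
72.1 is ≥ 70 and < 73 → C-

C-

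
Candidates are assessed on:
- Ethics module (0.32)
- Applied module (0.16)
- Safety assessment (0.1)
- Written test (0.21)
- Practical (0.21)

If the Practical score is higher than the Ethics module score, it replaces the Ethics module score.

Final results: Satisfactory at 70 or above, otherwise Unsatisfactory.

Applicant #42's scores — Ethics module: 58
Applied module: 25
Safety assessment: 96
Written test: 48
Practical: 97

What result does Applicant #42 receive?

Practical (97) > Ethics module (58), so Ethics module counts as 97.
Weighted total:
  Ethics module 97 × 0.32 = 31.04
  Applied module 25 × 0.16 = 4
  Safety assessment 96 × 0.1 = 9.6
  Written test 48 × 0.21 = 10.08
  Practical 97 × 0.21 = 20.37
Sum = 75.09
75.09 ≥ 70 → Satisfactory

Satisfactory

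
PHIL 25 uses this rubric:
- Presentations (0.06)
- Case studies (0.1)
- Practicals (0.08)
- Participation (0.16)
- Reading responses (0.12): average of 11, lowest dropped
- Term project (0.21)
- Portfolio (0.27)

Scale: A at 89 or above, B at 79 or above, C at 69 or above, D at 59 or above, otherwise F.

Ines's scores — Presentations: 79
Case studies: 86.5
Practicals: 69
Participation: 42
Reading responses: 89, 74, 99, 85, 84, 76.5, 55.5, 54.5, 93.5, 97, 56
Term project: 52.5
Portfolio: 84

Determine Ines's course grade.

Reading responses: drop 54.5 → average of remaining 10 = 809.5/10 = 80.95
Weighted total:
  Presentations 79 × 0.06 = 4.74
  Case studies 86.5 × 0.1 = 8.65
  Practicals 69 × 0.08 = 5.52
  Participation 42 × 0.16 = 6.72
  Reading responses 80.95 × 0.12 = 9.714
  Term project 52.5 × 0.21 = 11.025
  Portfolio 84 × 0.27 = 22.68
Sum = 69.049
69.049 is ≥ 69 and < 79 → C

C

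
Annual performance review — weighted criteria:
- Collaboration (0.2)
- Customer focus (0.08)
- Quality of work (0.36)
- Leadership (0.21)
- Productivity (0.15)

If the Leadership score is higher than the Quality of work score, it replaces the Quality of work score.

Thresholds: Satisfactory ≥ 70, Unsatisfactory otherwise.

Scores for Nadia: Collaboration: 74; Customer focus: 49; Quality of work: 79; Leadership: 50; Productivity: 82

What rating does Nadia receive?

Unsatisfactory

Leadership (50) ≤ Quality of work (79), so Quality of work stays at 79.
Weighted total:
  Collaboration 74 × 0.2 = 14.8
  Customer focus 49 × 0.08 = 3.92
  Quality of work 79 × 0.36 = 28.44
  Leadership 50 × 0.21 = 10.5
  Productivity 82 × 0.15 = 12.3
Sum = 69.96
69.96 < 70 → Unsatisfactory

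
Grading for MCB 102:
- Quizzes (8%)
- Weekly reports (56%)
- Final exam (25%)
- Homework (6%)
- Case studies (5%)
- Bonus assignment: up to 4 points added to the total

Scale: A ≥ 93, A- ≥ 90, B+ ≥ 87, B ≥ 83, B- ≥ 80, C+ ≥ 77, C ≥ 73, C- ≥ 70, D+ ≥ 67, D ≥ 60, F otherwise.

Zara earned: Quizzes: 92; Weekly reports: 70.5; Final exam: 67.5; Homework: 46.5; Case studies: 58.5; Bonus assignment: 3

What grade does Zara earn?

C-

Weighted total:
  Quizzes 92 × 0.08 = 7.36
  Weekly reports 70.5 × 0.56 = 39.48
  Final exam 67.5 × 0.25 = 16.875
  Homework 46.5 × 0.06 = 2.79
  Case studies 58.5 × 0.05 = 2.925
Sum = 69.43
Bonus assignment: 69.43 + 3 = 72.43
72.43 is ≥ 70 and < 73 → C-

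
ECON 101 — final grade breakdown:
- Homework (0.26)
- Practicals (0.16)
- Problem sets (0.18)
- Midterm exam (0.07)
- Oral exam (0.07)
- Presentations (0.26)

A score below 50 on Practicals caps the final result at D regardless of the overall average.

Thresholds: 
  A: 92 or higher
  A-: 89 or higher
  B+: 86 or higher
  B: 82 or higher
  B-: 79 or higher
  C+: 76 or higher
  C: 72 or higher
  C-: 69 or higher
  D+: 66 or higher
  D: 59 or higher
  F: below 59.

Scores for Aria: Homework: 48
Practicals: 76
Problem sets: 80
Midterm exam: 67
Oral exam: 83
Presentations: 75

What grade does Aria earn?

C-

Practicals score 76 ≥ 50: minimum met.
Weighted total:
  Homework 48 × 0.26 = 12.48
  Practicals 76 × 0.16 = 12.16
  Problem sets 80 × 0.18 = 14.4
  Midterm exam 67 × 0.07 = 4.69
  Oral exam 83 × 0.07 = 5.81
  Presentations 75 × 0.26 = 19.5
Sum = 69.04
69.04 is ≥ 69 and < 72 → C-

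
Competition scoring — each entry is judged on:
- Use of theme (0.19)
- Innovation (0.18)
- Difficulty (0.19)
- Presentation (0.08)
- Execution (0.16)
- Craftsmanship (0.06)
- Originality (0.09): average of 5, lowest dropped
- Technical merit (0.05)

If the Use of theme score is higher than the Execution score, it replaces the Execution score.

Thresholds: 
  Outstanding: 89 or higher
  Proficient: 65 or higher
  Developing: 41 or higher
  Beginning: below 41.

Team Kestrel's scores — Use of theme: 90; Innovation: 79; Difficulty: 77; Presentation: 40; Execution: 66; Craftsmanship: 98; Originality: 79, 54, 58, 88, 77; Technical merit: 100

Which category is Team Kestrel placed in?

Originality: drop 54 → average of remaining 4 = 302/4 = 75.5
Use of theme (90) > Execution (66), so Execution counts as 90.
Weighted total:
  Use of theme 90 × 0.19 = 17.1
  Innovation 79 × 0.18 = 14.22
  Difficulty 77 × 0.19 = 14.63
  Presentation 40 × 0.08 = 3.2
  Execution 90 × 0.16 = 14.4
  Craftsmanship 98 × 0.06 = 5.88
  Originality 75.5 × 0.09 = 6.795
  Technical merit 100 × 0.05 = 5
Sum = 81.225
81.225 is ≥ 65 and < 89 → Proficient

Proficient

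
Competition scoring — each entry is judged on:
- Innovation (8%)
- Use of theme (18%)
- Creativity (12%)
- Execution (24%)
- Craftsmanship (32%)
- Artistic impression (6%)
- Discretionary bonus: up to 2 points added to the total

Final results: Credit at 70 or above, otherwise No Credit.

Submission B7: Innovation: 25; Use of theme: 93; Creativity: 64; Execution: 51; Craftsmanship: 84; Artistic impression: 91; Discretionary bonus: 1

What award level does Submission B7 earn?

Credit

Weighted total:
  Innovation 25 × 0.08 = 2
  Use of theme 93 × 0.18 = 16.74
  Creativity 64 × 0.12 = 7.68
  Execution 51 × 0.24 = 12.24
  Craftsmanship 84 × 0.32 = 26.88
  Artistic impression 91 × 0.06 = 5.46
Sum = 71
Discretionary bonus: 71 + 1 = 72
72 ≥ 70 → Credit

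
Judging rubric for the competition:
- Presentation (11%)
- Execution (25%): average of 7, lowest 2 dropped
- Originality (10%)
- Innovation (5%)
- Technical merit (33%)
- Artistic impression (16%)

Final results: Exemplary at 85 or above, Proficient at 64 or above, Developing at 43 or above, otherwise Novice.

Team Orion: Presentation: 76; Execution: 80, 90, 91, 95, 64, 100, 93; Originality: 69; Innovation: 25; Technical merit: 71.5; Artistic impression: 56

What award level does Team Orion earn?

Proficient

Execution: drop 64, 80 → average of remaining 5 = 469/5 = 93.8
Weighted total:
  Presentation 76 × 0.11 = 8.36
  Execution 93.8 × 0.25 = 23.45
  Originality 69 × 0.1 = 6.9
  Innovation 25 × 0.05 = 1.25
  Technical merit 71.5 × 0.33 = 23.595
  Artistic impression 56 × 0.16 = 8.96
Sum = 72.515
72.515 is ≥ 64 and < 85 → Proficient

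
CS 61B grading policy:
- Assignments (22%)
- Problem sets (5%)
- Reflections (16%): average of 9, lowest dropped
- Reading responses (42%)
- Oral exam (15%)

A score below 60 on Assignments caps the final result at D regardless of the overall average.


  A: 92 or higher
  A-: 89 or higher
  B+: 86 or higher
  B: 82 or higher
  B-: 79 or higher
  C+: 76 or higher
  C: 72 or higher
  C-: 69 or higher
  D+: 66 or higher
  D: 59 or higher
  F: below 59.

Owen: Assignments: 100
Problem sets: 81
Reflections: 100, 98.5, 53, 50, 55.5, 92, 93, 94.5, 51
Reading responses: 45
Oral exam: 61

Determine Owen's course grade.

D+

Reflections: drop 50 → average of remaining 8 = 637.5/8 = 79.6875
Assignments score 100 ≥ 60: minimum met.
Weighted total:
  Assignments 100 × 0.22 = 22
  Problem sets 81 × 0.05 = 4.05
  Reflections 79.6875 × 0.16 = 12.75
  Reading responses 45 × 0.42 = 18.9
  Oral exam 61 × 0.15 = 9.15
Sum = 66.85
66.85 is ≥ 66 and < 69 → D+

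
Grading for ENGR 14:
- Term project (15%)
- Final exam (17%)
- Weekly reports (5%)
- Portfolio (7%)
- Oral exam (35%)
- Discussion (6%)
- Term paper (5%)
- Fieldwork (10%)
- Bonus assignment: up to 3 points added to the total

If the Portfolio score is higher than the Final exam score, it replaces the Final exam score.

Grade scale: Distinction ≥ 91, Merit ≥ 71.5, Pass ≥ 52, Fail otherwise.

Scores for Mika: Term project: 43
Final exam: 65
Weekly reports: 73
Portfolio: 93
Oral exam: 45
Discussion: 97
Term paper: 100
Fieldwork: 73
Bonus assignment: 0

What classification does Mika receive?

Pass

Portfolio (93) > Final exam (65), so Final exam counts as 93.
Weighted total:
  Term project 43 × 0.15 = 6.45
  Final exam 93 × 0.17 = 15.81
  Weekly reports 73 × 0.05 = 3.65
  Portfolio 93 × 0.07 = 6.51
  Oral exam 45 × 0.35 = 15.75
  Discussion 97 × 0.06 = 5.82
  Term paper 100 × 0.05 = 5
  Fieldwork 73 × 0.1 = 7.3
Sum = 66.29
Bonus assignment: 66.29 + 0 = 66.29
66.29 is ≥ 52 and < 71.5 → Pass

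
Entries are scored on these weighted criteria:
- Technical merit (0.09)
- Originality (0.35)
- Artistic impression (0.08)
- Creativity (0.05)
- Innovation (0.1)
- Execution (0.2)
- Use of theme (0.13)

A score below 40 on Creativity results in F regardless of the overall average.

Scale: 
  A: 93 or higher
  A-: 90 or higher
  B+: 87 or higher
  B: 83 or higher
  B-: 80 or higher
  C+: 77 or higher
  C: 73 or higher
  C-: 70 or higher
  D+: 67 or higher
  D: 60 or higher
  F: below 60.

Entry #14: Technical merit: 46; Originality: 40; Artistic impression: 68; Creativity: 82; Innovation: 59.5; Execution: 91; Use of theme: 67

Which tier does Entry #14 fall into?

Creativity score 82 ≥ 40: minimum met.
Weighted total:
  Technical merit 46 × 0.09 = 4.14
  Originality 40 × 0.35 = 14
  Artistic impression 68 × 0.08 = 5.44
  Creativity 82 × 0.05 = 4.1
  Innovation 59.5 × 0.1 = 5.95
  Execution 91 × 0.2 = 18.2
  Use of theme 67 × 0.13 = 8.71
Sum = 60.54
60.54 is ≥ 60 and < 67 → D

D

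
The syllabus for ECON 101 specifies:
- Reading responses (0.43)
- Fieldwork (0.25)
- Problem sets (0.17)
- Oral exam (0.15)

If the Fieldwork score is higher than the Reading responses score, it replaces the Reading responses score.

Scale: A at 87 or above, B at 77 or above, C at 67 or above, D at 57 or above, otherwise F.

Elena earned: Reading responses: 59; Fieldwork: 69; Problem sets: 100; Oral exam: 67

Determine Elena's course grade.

C

Fieldwork (69) > Reading responses (59), so Reading responses counts as 69.
Weighted total:
  Reading responses 69 × 0.43 = 29.67
  Fieldwork 69 × 0.25 = 17.25
  Problem sets 100 × 0.17 = 17
  Oral exam 67 × 0.15 = 10.05
Sum = 73.97
73.97 is ≥ 67 and < 77 → C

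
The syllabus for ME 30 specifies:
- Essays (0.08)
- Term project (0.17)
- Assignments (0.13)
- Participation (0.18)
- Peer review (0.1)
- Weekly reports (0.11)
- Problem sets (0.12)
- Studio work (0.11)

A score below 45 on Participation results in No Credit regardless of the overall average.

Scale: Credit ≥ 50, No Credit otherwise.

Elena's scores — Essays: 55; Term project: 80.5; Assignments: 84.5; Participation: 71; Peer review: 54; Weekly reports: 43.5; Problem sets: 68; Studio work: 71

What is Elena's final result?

Participation score 71 ≥ 45: minimum met.
Weighted total:
  Essays 55 × 0.08 = 4.4
  Term project 80.5 × 0.17 = 13.685
  Assignments 84.5 × 0.13 = 10.985
  Participation 71 × 0.18 = 12.78
  Peer review 54 × 0.1 = 5.4
  Weekly reports 43.5 × 0.11 = 4.785
  Problem sets 68 × 0.12 = 8.16
  Studio work 71 × 0.11 = 7.81
Sum = 68.005
68.005 ≥ 50 → Credit

Credit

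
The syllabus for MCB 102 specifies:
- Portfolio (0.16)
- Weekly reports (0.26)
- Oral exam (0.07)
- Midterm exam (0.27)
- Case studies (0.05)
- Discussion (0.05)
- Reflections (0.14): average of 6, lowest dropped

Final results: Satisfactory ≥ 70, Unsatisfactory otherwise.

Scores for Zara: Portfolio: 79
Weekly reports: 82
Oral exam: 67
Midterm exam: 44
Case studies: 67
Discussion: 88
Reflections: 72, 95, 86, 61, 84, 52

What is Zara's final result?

Unsatisfactory

Reflections: drop 52 → average of remaining 5 = 398/5 = 79.6
Weighted total:
  Portfolio 79 × 0.16 = 12.64
  Weekly reports 82 × 0.26 = 21.32
  Oral exam 67 × 0.07 = 4.69
  Midterm exam 44 × 0.27 = 11.88
  Case studies 67 × 0.05 = 3.35
  Discussion 88 × 0.05 = 4.4
  Reflections 79.6 × 0.14 = 11.144
Sum = 69.424
69.424 < 70 → Unsatisfactory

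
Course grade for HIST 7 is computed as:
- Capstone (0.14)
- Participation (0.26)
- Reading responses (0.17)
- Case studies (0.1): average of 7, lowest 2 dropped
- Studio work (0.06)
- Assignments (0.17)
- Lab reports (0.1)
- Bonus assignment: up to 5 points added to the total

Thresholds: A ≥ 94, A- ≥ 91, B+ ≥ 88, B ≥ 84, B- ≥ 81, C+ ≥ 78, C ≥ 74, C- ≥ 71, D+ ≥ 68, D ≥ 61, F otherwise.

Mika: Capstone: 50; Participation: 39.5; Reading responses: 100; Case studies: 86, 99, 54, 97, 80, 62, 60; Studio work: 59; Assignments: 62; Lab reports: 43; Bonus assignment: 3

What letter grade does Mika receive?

D

Case studies: drop 54, 60 → average of remaining 5 = 424/5 = 84.8
Weighted total:
  Capstone 50 × 0.14 = 7
  Participation 39.5 × 0.26 = 10.27
  Reading responses 100 × 0.17 = 17
  Case studies 84.8 × 0.1 = 8.48
  Studio work 59 × 0.06 = 3.54
  Assignments 62 × 0.17 = 10.54
  Lab reports 43 × 0.1 = 4.3
Sum = 61.13
Bonus assignment: 61.13 + 3 = 64.13
64.13 is ≥ 61 and < 68 → D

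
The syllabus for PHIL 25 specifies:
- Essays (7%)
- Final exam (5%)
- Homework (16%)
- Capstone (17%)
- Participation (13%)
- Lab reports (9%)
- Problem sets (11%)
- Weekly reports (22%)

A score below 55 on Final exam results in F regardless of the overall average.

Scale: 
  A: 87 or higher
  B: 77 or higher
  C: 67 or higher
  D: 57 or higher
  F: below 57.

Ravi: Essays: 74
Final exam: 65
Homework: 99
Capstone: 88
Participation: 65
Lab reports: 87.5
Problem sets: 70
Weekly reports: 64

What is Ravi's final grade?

Final exam score 65 ≥ 55: minimum met.
Weighted total:
  Essays 74 × 0.07 = 5.18
  Final exam 65 × 0.05 = 3.25
  Homework 99 × 0.16 = 15.84
  Capstone 88 × 0.17 = 14.96
  Participation 65 × 0.13 = 8.45
  Lab reports 87.5 × 0.09 = 7.875
  Problem sets 70 × 0.11 = 7.7
  Weekly reports 64 × 0.22 = 14.08
Sum = 77.335
77.335 is ≥ 77 and < 87 → B

B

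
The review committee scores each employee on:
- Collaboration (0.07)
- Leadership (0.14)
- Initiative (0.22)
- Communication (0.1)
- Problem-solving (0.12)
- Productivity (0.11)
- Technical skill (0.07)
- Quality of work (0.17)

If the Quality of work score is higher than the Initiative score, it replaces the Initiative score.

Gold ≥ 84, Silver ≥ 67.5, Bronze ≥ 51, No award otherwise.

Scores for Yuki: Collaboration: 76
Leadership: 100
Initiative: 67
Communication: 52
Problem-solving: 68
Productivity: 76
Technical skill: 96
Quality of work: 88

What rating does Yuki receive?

Silver

Quality of work (88) > Initiative (67), so Initiative counts as 88.
Weighted total:
  Collaboration 76 × 0.07 = 5.32
  Leadership 100 × 0.14 = 14
  Initiative 88 × 0.22 = 19.36
  Communication 52 × 0.1 = 5.2
  Problem-solving 68 × 0.12 = 8.16
  Productivity 76 × 0.11 = 8.36
  Technical skill 96 × 0.07 = 6.72
  Quality of work 88 × 0.17 = 14.96
Sum = 82.08
82.08 is ≥ 67.5 and < 84 → Silver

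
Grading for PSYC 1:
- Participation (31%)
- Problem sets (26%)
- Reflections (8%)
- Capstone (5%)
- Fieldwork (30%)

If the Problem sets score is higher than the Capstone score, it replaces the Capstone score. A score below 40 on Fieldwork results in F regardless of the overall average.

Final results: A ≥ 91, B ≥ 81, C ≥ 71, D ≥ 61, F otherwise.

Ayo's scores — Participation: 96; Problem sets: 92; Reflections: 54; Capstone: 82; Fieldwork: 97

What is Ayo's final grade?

Problem sets (92) > Capstone (82), so Capstone counts as 92.
Fieldwork score 97 ≥ 40: minimum met.
Weighted total:
  Participation 96 × 0.31 = 29.76
  Problem sets 92 × 0.26 = 23.92
  Reflections 54 × 0.08 = 4.32
  Capstone 92 × 0.05 = 4.6
  Fieldwork 97 × 0.3 = 29.1
Sum = 91.7
91.7 ≥ 91 → A

A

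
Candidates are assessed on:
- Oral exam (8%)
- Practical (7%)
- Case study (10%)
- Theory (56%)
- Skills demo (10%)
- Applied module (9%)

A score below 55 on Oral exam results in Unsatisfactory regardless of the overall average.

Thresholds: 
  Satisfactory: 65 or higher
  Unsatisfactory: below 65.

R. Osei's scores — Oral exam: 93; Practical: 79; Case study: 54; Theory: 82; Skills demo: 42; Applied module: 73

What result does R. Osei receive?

Satisfactory

Oral exam score 93 ≥ 55: minimum met.
Weighted total:
  Oral exam 93 × 0.08 = 7.44
  Practical 79 × 0.07 = 5.53
  Case study 54 × 0.1 = 5.4
  Theory 82 × 0.56 = 45.92
  Skills demo 42 × 0.1 = 4.2
  Applied module 73 × 0.09 = 6.57
Sum = 75.06
75.06 ≥ 65 → Satisfactory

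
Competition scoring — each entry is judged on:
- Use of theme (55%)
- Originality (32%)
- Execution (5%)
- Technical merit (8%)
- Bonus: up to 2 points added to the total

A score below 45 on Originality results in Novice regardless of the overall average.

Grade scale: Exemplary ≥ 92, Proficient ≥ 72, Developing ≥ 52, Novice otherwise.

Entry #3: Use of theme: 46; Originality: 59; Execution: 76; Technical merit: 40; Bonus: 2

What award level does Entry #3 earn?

Developing

Originality score 59 ≥ 45: minimum met.
Weighted total:
  Use of theme 46 × 0.55 = 25.3
  Originality 59 × 0.32 = 18.88
  Execution 76 × 0.05 = 3.8
  Technical merit 40 × 0.08 = 3.2
Sum = 51.18
Bonus: 51.18 + 2 = 53.18
53.18 is ≥ 52 and < 72 → Developing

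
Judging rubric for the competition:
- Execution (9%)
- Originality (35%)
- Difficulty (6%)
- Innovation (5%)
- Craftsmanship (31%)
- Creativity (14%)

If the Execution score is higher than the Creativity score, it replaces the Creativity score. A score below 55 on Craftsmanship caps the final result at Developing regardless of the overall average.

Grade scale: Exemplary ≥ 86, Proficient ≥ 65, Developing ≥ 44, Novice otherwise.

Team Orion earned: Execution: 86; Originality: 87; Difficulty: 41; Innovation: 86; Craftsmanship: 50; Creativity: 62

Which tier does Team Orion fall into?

Execution (86) > Creativity (62), so Creativity counts as 86.
Craftsmanship score 50 < 55: minimum not met.
Weighted total:
  Execution 86 × 0.09 = 7.74
  Originality 87 × 0.35 = 30.45
  Difficulty 41 × 0.06 = 2.46
  Innovation 86 × 0.05 = 4.3
  Craftsmanship 50 × 0.31 = 15.5
  Creativity 86 × 0.14 = 12.04
Sum = 72.49
72.49 would be Proficient; cap at Developing applies → Developing.

Developing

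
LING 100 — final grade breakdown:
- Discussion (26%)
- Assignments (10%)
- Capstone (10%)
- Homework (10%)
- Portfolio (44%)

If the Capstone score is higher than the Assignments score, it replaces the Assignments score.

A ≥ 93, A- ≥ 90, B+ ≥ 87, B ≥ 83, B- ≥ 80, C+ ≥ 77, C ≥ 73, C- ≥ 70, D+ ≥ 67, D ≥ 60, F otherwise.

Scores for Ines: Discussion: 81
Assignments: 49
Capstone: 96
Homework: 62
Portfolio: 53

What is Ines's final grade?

Capstone (96) > Assignments (49), so Assignments counts as 96.
Weighted total:
  Discussion 81 × 0.26 = 21.06
  Assignments 96 × 0.1 = 9.6
  Capstone 96 × 0.1 = 9.6
  Homework 62 × 0.1 = 6.2
  Portfolio 53 × 0.44 = 23.32
Sum = 69.78
69.78 is ≥ 67 and < 70 → D+

D+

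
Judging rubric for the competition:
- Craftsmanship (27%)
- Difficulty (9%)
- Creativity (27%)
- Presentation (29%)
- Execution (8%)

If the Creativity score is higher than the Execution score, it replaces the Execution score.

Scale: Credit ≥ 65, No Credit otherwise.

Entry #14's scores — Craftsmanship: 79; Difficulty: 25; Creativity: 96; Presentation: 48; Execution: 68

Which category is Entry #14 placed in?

Credit

Creativity (96) > Execution (68), so Execution counts as 96.
Weighted total:
  Craftsmanship 79 × 0.27 = 21.33
  Difficulty 25 × 0.09 = 2.25
  Creativity 96 × 0.27 = 25.92
  Presentation 48 × 0.29 = 13.92
  Execution 96 × 0.08 = 7.68
Sum = 71.1
71.1 ≥ 65 → Credit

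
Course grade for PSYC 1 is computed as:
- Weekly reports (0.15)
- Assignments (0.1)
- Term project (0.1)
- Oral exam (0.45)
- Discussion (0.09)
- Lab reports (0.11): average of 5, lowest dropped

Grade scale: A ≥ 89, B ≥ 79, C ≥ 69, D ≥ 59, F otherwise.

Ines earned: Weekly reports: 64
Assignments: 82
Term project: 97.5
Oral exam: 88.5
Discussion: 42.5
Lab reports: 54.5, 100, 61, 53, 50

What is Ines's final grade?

C

Lab reports: drop 50 → average of remaining 4 = 268.5/4 = 67.125
Weighted total:
  Weekly reports 64 × 0.15 = 9.6
  Assignments 82 × 0.1 = 8.2
  Term project 97.5 × 0.1 = 9.75
  Oral exam 88.5 × 0.45 = 39.825
  Discussion 42.5 × 0.09 = 3.825
  Lab reports 67.125 × 0.11 = 7.38375
Sum = 78.58375
78.58375 is ≥ 69 and < 79 → C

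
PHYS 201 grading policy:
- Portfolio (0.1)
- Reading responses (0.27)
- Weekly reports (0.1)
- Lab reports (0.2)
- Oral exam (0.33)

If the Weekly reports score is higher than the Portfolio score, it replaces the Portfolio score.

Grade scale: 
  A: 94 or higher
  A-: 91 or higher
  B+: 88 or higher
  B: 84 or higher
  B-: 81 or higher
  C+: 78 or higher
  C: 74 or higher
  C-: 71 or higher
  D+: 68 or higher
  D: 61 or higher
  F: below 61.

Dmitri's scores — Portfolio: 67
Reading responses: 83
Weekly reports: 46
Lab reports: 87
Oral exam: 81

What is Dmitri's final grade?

C

Weekly reports (46) ≤ Portfolio (67), so Portfolio stays at 67.
Weighted total:
  Portfolio 67 × 0.1 = 6.7
  Reading responses 83 × 0.27 = 22.41
  Weekly reports 46 × 0.1 = 4.6
  Lab reports 87 × 0.2 = 17.4
  Oral exam 81 × 0.33 = 26.73
Sum = 77.84
77.84 is ≥ 74 and < 78 → C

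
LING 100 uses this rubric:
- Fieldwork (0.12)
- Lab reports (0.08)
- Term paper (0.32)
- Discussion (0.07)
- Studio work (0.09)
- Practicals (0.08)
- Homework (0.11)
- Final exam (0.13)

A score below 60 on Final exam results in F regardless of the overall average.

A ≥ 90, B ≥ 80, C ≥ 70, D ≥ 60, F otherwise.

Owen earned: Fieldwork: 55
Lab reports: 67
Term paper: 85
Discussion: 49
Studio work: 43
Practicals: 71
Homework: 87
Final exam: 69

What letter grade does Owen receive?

C

Final exam score 69 ≥ 60: minimum met.
Weighted total:
  Fieldwork 55 × 0.12 = 6.6
  Lab reports 67 × 0.08 = 5.36
  Term paper 85 × 0.32 = 27.2
  Discussion 49 × 0.07 = 3.43
  Studio work 43 × 0.09 = 3.87
  Practicals 71 × 0.08 = 5.68
  Homework 87 × 0.11 = 9.57
  Final exam 69 × 0.13 = 8.97
Sum = 70.68
70.68 is ≥ 70 and < 80 → C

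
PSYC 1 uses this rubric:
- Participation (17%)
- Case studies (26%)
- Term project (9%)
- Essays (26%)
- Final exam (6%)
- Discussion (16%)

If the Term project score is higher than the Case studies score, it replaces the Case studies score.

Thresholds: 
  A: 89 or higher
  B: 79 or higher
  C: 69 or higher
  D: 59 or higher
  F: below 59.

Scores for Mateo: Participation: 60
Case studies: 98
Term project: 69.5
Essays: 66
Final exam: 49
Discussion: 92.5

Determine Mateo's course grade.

Term project (69.5) ≤ Case studies (98), so Case studies stays at 98.
Weighted total:
  Participation 60 × 0.17 = 10.2
  Case studies 98 × 0.26 = 25.48
  Term project 69.5 × 0.09 = 6.255
  Essays 66 × 0.26 = 17.16
  Final exam 49 × 0.06 = 2.94
  Discussion 92.5 × 0.16 = 14.8
Sum = 76.835
76.835 is ≥ 69 and < 79 → C

C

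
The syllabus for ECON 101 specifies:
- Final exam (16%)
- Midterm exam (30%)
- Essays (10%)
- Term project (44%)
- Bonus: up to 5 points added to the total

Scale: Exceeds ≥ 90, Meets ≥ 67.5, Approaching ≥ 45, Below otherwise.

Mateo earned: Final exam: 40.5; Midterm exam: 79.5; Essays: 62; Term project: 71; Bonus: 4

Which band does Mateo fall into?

Meets

Weighted total:
  Final exam 40.5 × 0.16 = 6.48
  Midterm exam 79.5 × 0.3 = 23.85
  Essays 62 × 0.1 = 6.2
  Term project 71 × 0.44 = 31.24
Sum = 67.77
Bonus: 67.77 + 4 = 71.77
71.77 is ≥ 67.5 and < 90 → Meets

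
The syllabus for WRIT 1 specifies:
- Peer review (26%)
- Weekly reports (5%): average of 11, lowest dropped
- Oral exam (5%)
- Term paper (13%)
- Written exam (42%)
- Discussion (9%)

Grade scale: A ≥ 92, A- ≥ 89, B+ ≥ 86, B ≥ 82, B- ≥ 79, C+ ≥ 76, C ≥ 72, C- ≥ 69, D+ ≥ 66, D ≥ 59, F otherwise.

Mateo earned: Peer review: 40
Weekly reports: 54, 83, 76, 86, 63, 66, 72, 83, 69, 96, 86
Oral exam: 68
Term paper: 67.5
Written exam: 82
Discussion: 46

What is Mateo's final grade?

D

Weekly reports: drop 54 → average of remaining 10 = 780/10 = 78
Weighted total:
  Peer review 40 × 0.26 = 10.4
  Weekly reports 78 × 0.05 = 3.9
  Oral exam 68 × 0.05 = 3.4
  Term paper 67.5 × 0.13 = 8.775
  Written exam 82 × 0.42 = 34.44
  Discussion 46 × 0.09 = 4.14
Sum = 65.055
65.055 is ≥ 59 and < 66 → D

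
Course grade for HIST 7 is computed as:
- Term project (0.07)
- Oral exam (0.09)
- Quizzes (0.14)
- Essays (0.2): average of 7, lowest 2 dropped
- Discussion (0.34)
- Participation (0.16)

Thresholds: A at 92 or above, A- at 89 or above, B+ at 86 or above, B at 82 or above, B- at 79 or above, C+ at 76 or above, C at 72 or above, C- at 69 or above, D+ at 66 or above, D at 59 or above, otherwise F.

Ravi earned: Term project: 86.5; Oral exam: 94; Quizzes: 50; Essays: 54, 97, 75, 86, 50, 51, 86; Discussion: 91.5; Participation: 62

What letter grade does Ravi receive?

C+

Essays: drop 50, 51 → average of remaining 5 = 398/5 = 79.6
Weighted total:
  Term project 86.5 × 0.07 = 6.055
  Oral exam 94 × 0.09 = 8.46
  Quizzes 50 × 0.14 = 7
  Essays 79.6 × 0.2 = 15.92
  Discussion 91.5 × 0.34 = 31.11
  Participation 62 × 0.16 = 9.92
Sum = 78.465
78.465 is ≥ 76 and < 79 → C+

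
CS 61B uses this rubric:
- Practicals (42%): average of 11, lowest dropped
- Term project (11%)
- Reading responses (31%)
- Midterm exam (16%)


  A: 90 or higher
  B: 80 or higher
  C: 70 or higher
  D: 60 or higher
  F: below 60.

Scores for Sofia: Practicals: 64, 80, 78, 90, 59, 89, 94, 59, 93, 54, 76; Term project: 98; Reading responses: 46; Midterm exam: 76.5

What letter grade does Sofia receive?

Practicals: drop 54 → average of remaining 10 = 782/10 = 78.2
Weighted total:
  Practicals 78.2 × 0.42 = 32.844
  Term project 98 × 0.11 = 10.78
  Reading responses 46 × 0.31 = 14.26
  Midterm exam 76.5 × 0.16 = 12.24
Sum = 70.124
70.124 is ≥ 70 and < 80 → C

C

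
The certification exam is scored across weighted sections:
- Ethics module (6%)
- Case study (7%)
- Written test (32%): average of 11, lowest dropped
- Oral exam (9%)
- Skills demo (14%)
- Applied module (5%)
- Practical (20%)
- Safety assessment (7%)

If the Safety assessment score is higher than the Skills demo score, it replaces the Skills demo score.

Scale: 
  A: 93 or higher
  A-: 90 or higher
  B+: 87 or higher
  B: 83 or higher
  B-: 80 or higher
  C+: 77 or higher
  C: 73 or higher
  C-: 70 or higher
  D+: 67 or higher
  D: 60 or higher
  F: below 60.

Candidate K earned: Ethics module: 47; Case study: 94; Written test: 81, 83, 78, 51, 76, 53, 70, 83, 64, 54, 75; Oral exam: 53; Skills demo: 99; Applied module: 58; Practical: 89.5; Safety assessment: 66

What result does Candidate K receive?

Written test: drop 51 → average of remaining 10 = 717/10 = 71.7
Safety assessment (66) ≤ Skills demo (99), so Skills demo stays at 99.
Weighted total:
  Ethics module 47 × 0.06 = 2.82
  Case study 94 × 0.07 = 6.58
  Written test 71.7 × 0.32 = 22.944
  Oral exam 53 × 0.09 = 4.77
  Skills demo 99 × 0.14 = 13.86
  Applied module 58 × 0.05 = 2.9
  Practical 89.5 × 0.2 = 17.9
  Safety assessment 66 × 0.07 = 4.62
Sum = 76.394
76.394 is ≥ 73 and < 77 → C

C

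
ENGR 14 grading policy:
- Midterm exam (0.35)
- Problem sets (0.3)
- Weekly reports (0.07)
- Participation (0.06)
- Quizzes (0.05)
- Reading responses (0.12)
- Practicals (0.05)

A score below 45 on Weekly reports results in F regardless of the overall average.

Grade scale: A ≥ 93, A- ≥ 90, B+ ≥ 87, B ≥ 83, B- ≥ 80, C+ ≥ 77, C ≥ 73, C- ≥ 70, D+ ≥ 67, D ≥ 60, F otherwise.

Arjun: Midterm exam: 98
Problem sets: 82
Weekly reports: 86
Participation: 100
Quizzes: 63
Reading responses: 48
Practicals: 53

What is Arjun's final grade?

Weekly reports score 86 ≥ 45: minimum met.
Weighted total:
  Midterm exam 98 × 0.35 = 34.3
  Problem sets 82 × 0.3 = 24.6
  Weekly reports 86 × 0.07 = 6.02
  Participation 100 × 0.06 = 6
  Quizzes 63 × 0.05 = 3.15
  Reading responses 48 × 0.12 = 5.76
  Practicals 53 × 0.05 = 2.65
Sum = 82.48
82.48 is ≥ 80 and < 83 → B-

B-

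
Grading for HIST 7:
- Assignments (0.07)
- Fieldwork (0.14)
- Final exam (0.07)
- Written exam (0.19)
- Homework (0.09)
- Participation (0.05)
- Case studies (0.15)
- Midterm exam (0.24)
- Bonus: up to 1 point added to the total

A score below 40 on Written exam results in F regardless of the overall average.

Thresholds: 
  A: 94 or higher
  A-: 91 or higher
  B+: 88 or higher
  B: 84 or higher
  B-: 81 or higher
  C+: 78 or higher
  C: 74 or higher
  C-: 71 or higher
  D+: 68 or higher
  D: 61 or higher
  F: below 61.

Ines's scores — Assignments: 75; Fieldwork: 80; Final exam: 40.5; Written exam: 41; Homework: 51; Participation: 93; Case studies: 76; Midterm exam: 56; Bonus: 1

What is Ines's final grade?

Written exam score 41 ≥ 40: minimum met.
Weighted total:
  Assignments 75 × 0.07 = 5.25
  Fieldwork 80 × 0.14 = 11.2
  Final exam 40.5 × 0.07 = 2.835
  Written exam 41 × 0.19 = 7.79
  Homework 51 × 0.09 = 4.59
  Participation 93 × 0.05 = 4.65
  Case studies 76 × 0.15 = 11.4
  Midterm exam 56 × 0.24 = 13.44
Sum = 61.155
Bonus: 61.155 + 1 = 62.155
62.155 is ≥ 61 and < 68 → D

D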